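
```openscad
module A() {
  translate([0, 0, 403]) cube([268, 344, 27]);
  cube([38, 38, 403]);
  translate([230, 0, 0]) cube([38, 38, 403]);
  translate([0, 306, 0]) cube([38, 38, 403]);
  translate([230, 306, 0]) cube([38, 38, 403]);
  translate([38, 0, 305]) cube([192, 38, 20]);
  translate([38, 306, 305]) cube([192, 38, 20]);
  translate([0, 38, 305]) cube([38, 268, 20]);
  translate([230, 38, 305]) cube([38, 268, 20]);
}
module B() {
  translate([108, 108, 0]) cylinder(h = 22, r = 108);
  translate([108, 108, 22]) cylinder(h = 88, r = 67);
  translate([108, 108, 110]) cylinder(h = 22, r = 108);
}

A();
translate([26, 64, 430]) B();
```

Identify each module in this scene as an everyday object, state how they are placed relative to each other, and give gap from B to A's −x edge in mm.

A is a stool. B is a spool. The spool is on top of the stool, centred. The gap from the spool to the stool's −x edge is 26 mm.

The spool's min-x is at 26; the stool's min-x is 0; gap = 26 mm.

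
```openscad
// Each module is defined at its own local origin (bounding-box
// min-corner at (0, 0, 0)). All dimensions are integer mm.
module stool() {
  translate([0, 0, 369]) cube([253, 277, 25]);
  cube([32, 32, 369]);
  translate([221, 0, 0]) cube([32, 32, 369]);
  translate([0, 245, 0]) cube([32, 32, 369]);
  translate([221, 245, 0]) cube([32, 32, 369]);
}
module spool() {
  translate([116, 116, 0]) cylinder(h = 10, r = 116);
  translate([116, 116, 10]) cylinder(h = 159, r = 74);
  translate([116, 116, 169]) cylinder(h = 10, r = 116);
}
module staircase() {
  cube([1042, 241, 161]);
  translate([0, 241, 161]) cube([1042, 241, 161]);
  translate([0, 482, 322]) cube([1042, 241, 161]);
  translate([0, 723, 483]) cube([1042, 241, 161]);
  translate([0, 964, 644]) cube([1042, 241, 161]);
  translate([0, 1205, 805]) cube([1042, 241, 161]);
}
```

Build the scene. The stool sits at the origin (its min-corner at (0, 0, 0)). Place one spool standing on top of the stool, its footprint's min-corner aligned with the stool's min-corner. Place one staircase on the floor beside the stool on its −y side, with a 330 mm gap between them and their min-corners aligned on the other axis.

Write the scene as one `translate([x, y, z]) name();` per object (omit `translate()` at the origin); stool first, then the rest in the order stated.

stool();
translate([0, 0, 394]) spool();
translate([0, -1776, 0]) staircase();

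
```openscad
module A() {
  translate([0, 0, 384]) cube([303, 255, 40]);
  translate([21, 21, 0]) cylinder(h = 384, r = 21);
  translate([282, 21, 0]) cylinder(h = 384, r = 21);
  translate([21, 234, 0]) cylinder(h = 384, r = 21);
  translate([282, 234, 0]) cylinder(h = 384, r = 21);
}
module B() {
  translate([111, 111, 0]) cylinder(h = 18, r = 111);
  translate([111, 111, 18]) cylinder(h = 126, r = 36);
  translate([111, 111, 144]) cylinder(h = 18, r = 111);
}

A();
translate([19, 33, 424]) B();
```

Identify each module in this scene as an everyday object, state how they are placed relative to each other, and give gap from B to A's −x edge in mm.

A is a stool. B is a spool. The spool is on top of the stool. The gap from the spool to the stool's −x edge is 19 mm.

The spool's min-x is at 19; the stool's min-x is 0; gap = 19 mm.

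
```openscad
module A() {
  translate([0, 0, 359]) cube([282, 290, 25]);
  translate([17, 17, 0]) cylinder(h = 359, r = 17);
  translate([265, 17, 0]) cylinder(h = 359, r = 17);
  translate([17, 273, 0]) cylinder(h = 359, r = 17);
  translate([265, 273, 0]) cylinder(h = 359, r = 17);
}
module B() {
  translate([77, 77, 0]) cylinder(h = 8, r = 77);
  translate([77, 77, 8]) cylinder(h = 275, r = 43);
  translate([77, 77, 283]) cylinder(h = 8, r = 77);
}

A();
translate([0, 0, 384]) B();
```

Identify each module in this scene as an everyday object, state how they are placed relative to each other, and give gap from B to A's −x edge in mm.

A is a stool. B is a spool. The spool is on top of the stool. The gap from the spool to the stool's −x edge is 0 mm.

The spool's min-x is at 0; the stool's min-x is 0; gap = 0 mm.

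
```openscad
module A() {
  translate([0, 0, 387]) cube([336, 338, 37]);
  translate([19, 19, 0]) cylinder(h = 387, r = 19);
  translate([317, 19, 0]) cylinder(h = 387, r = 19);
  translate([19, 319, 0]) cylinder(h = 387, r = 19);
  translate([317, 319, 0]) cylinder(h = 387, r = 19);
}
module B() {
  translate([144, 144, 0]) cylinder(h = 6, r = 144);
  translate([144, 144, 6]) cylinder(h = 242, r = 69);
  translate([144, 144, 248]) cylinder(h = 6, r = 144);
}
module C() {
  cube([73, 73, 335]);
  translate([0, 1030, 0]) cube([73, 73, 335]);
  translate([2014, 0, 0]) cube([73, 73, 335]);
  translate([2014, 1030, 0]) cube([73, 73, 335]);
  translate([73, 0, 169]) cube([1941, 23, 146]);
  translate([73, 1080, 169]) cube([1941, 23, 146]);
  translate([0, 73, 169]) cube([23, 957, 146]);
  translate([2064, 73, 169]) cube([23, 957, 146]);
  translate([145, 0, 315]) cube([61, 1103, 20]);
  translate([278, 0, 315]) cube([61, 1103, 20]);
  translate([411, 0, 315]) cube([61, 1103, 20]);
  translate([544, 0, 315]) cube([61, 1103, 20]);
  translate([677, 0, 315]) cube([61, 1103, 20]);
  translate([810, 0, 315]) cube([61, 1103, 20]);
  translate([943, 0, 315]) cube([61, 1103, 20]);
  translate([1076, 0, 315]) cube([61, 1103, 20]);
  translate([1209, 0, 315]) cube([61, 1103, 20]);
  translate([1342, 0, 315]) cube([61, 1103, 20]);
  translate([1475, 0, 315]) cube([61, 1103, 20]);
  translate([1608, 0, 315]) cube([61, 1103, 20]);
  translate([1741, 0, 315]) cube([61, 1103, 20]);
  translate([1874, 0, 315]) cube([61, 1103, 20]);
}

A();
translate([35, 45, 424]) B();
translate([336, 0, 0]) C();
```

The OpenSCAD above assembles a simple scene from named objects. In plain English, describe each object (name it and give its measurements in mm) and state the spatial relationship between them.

A is a four-legged stool. The seat is 336×338 mm, 37 mm thick, top at z = 424 mm. It stands on four round legs, each 38 mm in diameter, from z = 0 to the seat underside, each leg's axis is inset half a diameter from the nearest pair of seat edges (so the leg's bounding box is flush with the corner).

B is a spool: two coaxial disc flanges of radius 144 mm and thickness 6 mm, joined by a core cylinder of radius 69 mm and height 242 mm. The lower flange rests on z = 0 and the three cylinders share a vertical axis.

C is a bed frame 2087 mm long (x) by 1103 mm wide (y). Four 73×73 mm corner posts, 335 mm tall, at the corners of the footprint. Four rails of 23 mm thickness and 146 mm height run between adjacent posts with their undersides at z = 169 mm, their outer faces flush with the outside of the frame (the two x-running rails run between the posts' inner faces; the two y-running rails run between the posts' inner faces). 14 slats, each 61 mm wide (x) and 20 mm thick, lie across the top of the two x-running rails, running the full 1103 mm width of the frame in y; the slats are evenly spaced along x between the inner faces of the end posts with equal gaps (rounded down to the nearest mm) at the −x end and between each pair — any rounding remainder accumulates at the +x end.

The spool is on top of the stool. The bed frame is against the stool's +x side, with their −y faces flush.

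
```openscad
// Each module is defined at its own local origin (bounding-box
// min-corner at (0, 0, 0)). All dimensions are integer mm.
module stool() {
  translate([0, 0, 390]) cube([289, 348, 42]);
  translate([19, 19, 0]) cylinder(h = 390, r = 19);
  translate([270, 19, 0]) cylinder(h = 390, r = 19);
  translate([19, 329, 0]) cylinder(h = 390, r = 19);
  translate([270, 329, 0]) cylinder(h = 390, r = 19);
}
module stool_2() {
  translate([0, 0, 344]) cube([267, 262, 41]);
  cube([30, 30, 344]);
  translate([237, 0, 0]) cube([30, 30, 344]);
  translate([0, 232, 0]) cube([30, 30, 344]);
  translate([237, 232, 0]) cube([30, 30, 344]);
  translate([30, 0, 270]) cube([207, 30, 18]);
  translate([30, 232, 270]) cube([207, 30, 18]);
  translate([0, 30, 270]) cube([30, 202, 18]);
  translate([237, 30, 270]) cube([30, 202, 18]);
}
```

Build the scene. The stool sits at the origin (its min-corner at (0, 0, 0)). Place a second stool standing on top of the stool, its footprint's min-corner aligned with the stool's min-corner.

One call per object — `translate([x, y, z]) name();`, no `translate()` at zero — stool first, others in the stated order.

stool();
translate([0, 0, 432]) stool_2();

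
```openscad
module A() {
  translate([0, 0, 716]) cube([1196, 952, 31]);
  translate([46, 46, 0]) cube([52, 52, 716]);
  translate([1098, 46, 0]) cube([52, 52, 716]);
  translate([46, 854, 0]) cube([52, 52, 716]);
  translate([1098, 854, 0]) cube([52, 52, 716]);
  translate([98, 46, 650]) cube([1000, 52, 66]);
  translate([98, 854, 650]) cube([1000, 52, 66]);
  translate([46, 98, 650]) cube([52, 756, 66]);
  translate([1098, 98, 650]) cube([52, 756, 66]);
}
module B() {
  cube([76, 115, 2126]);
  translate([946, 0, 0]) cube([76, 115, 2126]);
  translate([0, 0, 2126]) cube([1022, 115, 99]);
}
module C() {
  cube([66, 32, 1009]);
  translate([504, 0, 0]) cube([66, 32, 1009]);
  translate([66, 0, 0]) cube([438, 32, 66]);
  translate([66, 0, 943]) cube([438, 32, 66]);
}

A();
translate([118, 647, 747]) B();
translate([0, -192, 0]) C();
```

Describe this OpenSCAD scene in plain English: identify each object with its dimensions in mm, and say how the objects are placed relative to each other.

A is a table with a 1196×952 mm rectangular top, 31 mm thick, top surface at z = 747 mm, supported by four 52×52 mm square legs, each inset 46 mm from the nearest pair of top edges, running from the floor. Four apron rails, 52 mm thick and 66 mm tall, run between adjacent legs with their top edges flush with the underside of the top and their outer faces flush with the legs' outer faces.

B is a door frame. The clear opening is 870 mm wide and 2126 mm high. Two 76 mm wide jambs, 115 mm deep, stand either side of the opening from the floor to the top of the opening. A 99 mm thick head sits across the top of both jambs, spanning the full outside width of the frame.

C is a picture frame with a 438×877 mm rectangular opening (x by z) and a uniform 66 mm border on every side. Frame depth is 32 mm along y. It is built from two vertical stiles running the full outside height and two horizontal rails spanning the gap between the stiles.

The door frame is on top of the table. The picture frame is on the floor beside the table on its −y side.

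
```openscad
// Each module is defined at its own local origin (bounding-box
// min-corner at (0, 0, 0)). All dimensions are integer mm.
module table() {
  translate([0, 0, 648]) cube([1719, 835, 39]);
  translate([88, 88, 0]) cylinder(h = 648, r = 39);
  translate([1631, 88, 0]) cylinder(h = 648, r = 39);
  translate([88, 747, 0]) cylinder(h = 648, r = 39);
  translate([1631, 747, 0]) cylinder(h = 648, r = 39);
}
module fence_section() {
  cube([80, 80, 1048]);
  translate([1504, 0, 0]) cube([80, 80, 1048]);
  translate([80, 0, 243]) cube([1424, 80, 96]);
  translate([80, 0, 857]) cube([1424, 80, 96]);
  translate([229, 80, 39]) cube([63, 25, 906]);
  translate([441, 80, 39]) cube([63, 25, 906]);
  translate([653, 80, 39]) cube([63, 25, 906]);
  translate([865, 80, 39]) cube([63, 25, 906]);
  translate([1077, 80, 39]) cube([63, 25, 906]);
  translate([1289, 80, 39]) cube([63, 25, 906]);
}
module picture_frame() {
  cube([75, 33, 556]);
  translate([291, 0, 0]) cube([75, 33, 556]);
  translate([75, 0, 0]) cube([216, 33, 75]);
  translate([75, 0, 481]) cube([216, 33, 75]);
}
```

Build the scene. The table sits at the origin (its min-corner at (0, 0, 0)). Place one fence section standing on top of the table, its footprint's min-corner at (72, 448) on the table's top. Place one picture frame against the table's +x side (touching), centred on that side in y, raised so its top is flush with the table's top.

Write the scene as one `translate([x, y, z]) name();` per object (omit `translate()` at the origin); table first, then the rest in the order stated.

table();
translate([72, 448, 687]) fence_section();
translate([1719, 401, 131]) picture_frame();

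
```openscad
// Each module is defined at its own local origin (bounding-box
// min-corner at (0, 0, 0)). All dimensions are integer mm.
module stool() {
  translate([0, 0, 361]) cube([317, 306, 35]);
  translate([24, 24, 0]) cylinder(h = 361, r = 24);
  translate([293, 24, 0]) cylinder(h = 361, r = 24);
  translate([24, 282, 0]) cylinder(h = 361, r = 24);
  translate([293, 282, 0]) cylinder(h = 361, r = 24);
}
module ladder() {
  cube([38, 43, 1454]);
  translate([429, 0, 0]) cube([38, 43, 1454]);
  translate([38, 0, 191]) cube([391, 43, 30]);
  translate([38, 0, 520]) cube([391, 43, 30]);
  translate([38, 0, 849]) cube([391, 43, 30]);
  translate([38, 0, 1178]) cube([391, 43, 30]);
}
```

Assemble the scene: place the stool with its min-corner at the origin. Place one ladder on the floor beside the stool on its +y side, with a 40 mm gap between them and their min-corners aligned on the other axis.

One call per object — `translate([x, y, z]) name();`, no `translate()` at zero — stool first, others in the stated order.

stool();
translate([0, 346, 0]) ladder();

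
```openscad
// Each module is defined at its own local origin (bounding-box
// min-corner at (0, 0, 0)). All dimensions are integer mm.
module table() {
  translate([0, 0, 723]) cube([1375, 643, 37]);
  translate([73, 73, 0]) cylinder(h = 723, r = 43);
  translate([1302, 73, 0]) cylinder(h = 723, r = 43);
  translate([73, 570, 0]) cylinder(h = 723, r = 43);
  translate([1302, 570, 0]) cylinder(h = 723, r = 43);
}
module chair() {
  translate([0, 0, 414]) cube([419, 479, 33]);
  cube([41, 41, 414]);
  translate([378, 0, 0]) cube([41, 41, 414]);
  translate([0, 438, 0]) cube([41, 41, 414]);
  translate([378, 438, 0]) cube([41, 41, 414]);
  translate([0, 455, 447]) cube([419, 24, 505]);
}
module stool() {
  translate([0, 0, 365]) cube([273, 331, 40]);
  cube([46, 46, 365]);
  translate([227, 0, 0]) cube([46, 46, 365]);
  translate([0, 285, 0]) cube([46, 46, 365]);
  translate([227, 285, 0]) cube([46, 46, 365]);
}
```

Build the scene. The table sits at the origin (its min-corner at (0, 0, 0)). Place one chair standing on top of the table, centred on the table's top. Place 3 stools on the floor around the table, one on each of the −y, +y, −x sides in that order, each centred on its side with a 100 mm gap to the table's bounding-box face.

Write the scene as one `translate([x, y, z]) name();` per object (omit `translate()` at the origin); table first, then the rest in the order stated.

table();
translate([478, 82, 760]) chair();
translate([551, -431, 0]) stool();
translate([551, 743, 0]) stool();
translate([-373, 156, 0]) stool();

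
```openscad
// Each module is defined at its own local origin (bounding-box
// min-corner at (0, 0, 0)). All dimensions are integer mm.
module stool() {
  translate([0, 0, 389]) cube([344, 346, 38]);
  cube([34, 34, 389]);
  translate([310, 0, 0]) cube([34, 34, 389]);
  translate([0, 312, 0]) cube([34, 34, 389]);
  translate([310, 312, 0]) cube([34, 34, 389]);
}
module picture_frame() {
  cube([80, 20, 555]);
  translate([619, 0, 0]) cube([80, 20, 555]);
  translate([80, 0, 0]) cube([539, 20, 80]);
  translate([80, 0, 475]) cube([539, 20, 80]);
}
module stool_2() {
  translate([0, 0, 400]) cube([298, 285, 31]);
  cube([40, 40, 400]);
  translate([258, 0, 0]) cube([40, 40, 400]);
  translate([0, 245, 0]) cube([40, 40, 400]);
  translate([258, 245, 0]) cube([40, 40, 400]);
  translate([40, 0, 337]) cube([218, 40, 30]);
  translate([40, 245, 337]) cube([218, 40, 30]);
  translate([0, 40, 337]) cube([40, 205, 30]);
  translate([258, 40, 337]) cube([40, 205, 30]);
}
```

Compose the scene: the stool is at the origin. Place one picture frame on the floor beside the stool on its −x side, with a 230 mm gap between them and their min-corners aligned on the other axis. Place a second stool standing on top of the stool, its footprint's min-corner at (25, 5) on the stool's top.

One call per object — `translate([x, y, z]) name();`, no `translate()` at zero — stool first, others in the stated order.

stool();
translate([-929, 0, 0]) picture_frame();
translate([25, 5, 427]) stool_2();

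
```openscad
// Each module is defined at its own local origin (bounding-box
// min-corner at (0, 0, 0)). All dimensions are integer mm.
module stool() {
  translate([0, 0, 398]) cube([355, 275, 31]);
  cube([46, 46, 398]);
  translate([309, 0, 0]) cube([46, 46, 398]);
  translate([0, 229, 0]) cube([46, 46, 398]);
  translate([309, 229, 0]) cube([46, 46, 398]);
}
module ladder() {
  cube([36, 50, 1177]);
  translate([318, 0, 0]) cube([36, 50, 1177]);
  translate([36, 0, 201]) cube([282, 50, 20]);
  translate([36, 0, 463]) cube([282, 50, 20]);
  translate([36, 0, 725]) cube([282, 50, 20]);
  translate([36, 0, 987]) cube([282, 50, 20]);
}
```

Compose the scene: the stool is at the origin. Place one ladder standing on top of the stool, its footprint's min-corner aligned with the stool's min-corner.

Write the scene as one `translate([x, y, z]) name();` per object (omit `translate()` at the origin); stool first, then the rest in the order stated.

stool();
translate([0, 0, 429]) ladder();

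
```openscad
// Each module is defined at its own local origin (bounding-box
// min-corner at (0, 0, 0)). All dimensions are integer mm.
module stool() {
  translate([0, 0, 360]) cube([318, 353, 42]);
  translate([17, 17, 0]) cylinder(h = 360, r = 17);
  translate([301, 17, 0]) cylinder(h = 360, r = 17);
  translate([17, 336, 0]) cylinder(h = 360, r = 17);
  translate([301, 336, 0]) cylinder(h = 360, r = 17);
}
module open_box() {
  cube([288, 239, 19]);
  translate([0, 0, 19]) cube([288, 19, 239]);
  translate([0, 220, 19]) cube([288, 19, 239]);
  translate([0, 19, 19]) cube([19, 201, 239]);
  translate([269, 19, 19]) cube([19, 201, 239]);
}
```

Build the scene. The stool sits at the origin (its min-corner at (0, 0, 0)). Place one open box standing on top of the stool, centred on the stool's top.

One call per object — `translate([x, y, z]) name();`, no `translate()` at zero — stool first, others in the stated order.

stool();
translate([15, 57, 402]) open_box();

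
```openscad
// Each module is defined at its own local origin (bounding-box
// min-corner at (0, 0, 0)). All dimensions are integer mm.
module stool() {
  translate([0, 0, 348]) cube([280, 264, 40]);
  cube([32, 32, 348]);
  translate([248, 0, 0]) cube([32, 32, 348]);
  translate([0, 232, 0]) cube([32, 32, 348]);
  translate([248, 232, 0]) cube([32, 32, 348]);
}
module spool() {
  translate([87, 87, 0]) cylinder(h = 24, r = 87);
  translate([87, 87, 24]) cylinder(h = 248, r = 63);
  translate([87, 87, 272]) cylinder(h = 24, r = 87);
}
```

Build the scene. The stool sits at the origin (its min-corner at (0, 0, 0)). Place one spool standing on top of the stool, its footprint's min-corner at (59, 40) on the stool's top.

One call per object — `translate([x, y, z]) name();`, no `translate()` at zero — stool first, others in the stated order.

stool();
translate([59, 40, 388]) spool();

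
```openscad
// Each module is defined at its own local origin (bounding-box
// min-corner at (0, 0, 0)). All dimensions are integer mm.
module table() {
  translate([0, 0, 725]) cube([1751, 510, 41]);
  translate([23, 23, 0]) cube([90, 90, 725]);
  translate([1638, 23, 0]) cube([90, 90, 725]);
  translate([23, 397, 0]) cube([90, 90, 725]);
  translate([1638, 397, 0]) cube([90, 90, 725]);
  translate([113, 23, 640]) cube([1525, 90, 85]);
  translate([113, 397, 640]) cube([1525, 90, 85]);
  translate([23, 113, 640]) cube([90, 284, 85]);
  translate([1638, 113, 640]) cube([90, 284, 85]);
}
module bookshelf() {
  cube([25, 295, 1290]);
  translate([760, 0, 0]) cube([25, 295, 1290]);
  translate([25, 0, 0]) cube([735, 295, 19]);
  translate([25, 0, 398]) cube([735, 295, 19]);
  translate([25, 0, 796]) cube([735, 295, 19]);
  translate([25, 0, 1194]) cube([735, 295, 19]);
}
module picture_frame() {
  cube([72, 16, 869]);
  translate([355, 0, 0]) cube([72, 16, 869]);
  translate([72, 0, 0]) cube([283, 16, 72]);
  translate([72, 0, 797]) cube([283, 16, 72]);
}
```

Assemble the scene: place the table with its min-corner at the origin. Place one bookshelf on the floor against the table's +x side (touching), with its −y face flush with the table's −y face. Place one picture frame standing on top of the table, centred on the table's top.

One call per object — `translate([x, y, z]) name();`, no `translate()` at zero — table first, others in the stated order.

table();
translate([1751, 0, 0]) bookshelf();
translate([662, 247, 766]) picture_frame();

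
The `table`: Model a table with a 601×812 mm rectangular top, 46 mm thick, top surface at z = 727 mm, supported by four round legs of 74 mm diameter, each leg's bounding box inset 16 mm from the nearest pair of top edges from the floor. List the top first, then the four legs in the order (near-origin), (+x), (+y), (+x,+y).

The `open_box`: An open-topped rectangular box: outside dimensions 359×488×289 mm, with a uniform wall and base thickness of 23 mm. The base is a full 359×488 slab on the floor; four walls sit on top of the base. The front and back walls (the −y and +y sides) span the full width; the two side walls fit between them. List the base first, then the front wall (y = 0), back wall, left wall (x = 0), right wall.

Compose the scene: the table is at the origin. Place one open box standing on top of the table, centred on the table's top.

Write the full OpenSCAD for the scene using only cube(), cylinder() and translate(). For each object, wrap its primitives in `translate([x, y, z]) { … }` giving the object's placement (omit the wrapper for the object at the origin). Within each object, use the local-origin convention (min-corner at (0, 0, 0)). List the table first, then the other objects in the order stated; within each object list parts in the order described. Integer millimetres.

translate([0, 0, 681]) cube([601, 812, 46]);
translate([53, 53, 0]) cylinder(h = 681, r = 37);
translate([548, 53, 0]) cylinder(h = 681, r = 37);
translate([53, 759, 0]) cylinder(h = 681, r = 37);
translate([548, 759, 0]) cylinder(h = 681, r = 37);
translate([121, 162, 727]) {
  cube([359, 488, 23]);
  translate([0, 0, 23]) cube([359, 23, 266]);
  translate([0, 465, 23]) cube([359, 23, 266]);
  translate([0, 23, 23]) cube([23, 442, 266]);
  translate([336, 23, 23]) cube([23, 442, 266]);
}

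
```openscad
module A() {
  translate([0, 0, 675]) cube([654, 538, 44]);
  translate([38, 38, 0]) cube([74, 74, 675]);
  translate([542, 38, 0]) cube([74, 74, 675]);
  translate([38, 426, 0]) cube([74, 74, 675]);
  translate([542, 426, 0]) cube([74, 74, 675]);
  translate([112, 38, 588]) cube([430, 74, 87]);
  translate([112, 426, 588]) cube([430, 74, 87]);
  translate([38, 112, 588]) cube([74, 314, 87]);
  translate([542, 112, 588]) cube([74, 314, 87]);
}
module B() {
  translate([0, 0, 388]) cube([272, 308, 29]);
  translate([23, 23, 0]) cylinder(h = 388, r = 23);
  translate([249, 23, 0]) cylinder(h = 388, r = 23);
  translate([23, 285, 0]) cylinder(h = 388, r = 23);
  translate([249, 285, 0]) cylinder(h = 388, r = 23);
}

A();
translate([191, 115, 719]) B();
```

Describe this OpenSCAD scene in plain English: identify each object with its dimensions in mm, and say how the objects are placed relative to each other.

A is a rectangular dining table. The top is 654×538×44 mm with its upper surface at z = 719 mm. It stands on four 74×74 mm square legs, each inset 38 mm from the nearest pair of top edges, running from the floor to the underside of the top. Four apron rails, 74 mm thick and 87 mm tall, run between adjacent legs with their top edges flush with the underside of the top and their outer faces flush with the legs' outer faces.

B is a four-legged stool. The seat is 272×308 mm, 29 mm thick, top at z = 417 mm. It stands on four round legs, each 46 mm in diameter, from z = 0 to the seat underside, each leg's axis is inset half a diameter from the nearest pair of seat edges (so the leg's bounding box is flush with the corner).

The stool is on top of the table, centred.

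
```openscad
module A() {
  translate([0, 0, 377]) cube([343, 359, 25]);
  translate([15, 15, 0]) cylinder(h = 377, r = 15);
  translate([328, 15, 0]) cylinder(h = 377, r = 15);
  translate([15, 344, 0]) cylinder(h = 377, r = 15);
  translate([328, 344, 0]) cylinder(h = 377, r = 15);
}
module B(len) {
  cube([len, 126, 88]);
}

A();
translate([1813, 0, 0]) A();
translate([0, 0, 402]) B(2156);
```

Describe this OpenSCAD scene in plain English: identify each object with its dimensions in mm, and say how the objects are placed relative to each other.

A is a simple wooden stool: a rectangular seat 343 mm (x) by 359 mm (y), 25 mm thick, top face at z = 402 mm, on four round legs, each 30 mm in diameter. The legs rest on z = 0, each leg's axis is inset half a diameter from the nearest pair of seat edges (so the leg's bounding box is flush with the corner).

B is a rectangular beam 2156 mm long (x), 126 mm deep (y), 88 mm thick (z).

The beam spans the tops of two stools placed 1470 mm apart, resting at z = 402 mm.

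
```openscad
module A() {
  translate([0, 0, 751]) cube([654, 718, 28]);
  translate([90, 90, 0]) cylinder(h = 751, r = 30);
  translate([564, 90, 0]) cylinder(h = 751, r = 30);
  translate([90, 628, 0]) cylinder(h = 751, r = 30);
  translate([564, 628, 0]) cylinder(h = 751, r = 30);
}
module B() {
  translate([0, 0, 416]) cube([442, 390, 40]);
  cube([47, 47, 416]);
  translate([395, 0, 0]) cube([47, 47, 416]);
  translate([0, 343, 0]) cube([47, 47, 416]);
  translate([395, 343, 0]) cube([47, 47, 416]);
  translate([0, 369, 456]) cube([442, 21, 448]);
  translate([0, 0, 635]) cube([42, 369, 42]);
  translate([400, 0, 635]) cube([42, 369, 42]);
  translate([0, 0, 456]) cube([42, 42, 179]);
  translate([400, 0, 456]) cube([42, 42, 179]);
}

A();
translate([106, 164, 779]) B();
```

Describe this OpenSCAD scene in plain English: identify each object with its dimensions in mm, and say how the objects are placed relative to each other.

A is a rectangular dining table. The top is 654×718×28 mm with its upper surface at z = 779 mm. It stands on four round legs of 60 mm diameter, each leg's bounding box inset 60 mm from the nearest pair of top edges, running from the floor to the underside of the top.

B is a chair: 442×390 mm seat, 40 mm thick, top at z = 456 mm, on four 47 mm square corner legs flush with the seat edges. A 21 mm thick backrest slab spans the full seat width, extending 448 mm above the seat top, its back face flush with the seat's +y edge. Two armrests of 42×42 mm section run along each side from the seat's front edge to the front of the backrest, top faces 221 mm above the seat top and outer faces flush with the seat's x-edges; a 42×42 mm post under the front of each armrest stands on the seat at the front corner.

The chair is on top of the table, centred.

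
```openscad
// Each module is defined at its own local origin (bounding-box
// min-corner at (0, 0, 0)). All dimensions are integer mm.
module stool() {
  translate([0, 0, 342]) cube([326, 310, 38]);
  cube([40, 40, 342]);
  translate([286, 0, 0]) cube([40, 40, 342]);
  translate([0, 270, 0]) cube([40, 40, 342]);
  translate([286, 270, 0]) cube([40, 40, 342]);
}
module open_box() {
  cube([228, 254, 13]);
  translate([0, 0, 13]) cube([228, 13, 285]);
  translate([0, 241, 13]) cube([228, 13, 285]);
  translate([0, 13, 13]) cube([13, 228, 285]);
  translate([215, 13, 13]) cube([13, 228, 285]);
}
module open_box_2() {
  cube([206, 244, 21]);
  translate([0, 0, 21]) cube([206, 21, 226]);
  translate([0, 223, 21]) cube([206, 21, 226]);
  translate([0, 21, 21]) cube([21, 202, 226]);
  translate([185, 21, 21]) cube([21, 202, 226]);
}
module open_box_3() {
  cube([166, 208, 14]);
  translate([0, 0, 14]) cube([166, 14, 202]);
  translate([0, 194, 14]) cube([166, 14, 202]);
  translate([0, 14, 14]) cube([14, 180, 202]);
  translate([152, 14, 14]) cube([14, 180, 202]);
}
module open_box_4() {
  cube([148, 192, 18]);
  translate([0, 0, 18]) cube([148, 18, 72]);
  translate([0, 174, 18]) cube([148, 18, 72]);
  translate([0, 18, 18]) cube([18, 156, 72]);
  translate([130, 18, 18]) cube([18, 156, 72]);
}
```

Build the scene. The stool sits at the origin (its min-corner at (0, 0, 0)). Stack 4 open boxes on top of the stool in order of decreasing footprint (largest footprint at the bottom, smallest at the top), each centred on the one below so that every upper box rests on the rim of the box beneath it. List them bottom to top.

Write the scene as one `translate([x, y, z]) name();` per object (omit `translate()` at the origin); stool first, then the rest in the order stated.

stool();
translate([49, 28, 380]) open_box();
translate([60, 33, 678]) open_box_2();
translate([80, 51, 925]) open_box_3();
translate([89, 59, 1141]) open_box_4();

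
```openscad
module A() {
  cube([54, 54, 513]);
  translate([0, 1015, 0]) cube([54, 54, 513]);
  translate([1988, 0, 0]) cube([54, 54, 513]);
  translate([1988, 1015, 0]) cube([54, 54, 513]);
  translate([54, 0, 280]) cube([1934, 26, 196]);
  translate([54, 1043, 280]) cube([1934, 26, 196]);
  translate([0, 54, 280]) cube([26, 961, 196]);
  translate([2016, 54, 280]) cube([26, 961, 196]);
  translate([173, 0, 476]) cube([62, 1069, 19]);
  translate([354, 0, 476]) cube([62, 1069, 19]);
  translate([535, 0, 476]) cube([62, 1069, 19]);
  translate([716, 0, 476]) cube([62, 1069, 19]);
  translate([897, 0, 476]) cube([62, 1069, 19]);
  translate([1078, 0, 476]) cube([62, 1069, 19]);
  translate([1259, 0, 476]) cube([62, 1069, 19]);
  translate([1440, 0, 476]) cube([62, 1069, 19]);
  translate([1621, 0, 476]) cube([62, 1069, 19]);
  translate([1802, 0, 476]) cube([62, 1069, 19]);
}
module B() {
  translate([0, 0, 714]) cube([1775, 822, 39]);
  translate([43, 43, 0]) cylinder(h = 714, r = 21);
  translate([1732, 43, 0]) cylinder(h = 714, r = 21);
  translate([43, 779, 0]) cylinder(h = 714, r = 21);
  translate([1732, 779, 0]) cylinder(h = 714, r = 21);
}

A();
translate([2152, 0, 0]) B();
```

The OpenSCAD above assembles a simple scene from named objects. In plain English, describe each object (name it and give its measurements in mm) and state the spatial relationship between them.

A is a bed frame 2042 mm long (x) by 1069 mm wide (y). Four 54×54 mm corner posts, 513 mm tall, at the corners of the footprint. Four rails of 26 mm thickness and 196 mm height run between adjacent posts with their undersides at z = 280 mm, their outer faces flush with the outside of the frame (the two x-running rails run between the posts' inner faces; the two y-running rails run between the posts' inner faces). 10 slats, each 62 mm wide (x) and 19 mm thick, lie across the top of the two x-running rails, running the full 1069 mm width of the frame in y; the slats are evenly spaced along x between the inner faces of the end posts with equal gaps (rounded down to the nearest mm) at the −x end and between each pair — any rounding remainder accumulates at the +x end.

B is a rectangular dining table. The top is 1775×822×39 mm with its upper surface at z = 753 mm. It stands on four round legs of 42 mm diameter, each leg's bounding box inset 22 mm from the nearest pair of top edges, running from the floor to the underside of the top.

The table is on the floor beside the bed frame on its +x side.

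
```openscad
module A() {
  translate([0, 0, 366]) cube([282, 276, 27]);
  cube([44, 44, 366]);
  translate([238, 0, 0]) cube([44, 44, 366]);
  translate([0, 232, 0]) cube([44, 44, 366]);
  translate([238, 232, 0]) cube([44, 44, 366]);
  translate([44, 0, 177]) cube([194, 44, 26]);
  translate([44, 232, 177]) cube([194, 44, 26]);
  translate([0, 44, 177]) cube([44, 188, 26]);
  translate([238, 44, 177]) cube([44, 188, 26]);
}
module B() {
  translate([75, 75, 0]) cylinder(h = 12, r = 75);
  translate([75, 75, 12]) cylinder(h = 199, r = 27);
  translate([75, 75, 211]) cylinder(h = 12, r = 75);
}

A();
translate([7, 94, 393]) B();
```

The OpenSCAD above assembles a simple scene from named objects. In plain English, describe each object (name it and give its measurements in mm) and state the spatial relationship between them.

A is a four-legged stool. The seat is 282×276 mm, 27 mm thick, top at z = 393 mm. It stands on four square legs, each 44×44 mm in cross-section, from z = 0 to the seat underside, each flush with a corner of the seat. Four stretchers, 44 mm wide and 26 mm tall, connect adjacent legs with their undersides at z = 177 mm, each running between the inner faces of the legs it joins and aligned with the legs' outer faces on the other axis.

B is a spool: two coaxial disc flanges of radius 75 mm and thickness 12 mm, joined by a core cylinder of radius 27 mm and height 199 mm. The lower flange rests on z = 0 and the three cylinders share a vertical axis.

The spool is on top of the stool.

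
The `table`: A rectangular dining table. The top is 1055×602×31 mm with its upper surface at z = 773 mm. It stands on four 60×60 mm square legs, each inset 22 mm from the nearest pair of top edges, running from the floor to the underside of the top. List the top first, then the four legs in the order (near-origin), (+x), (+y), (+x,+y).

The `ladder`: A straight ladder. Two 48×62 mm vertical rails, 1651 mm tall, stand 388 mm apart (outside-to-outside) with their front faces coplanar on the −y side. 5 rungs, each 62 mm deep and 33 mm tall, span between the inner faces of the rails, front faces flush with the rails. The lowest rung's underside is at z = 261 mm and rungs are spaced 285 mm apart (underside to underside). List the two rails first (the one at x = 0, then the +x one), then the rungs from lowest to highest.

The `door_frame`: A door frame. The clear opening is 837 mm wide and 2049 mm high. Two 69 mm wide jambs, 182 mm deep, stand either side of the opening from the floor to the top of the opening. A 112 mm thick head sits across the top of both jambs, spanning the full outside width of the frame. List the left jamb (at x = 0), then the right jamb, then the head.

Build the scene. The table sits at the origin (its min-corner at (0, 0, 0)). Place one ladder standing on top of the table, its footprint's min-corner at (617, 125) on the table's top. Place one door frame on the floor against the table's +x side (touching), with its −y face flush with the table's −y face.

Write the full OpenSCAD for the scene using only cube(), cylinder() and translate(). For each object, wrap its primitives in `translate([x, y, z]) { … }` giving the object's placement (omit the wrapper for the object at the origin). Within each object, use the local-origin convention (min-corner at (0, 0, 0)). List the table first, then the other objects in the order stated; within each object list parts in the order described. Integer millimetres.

translate([0, 0, 742]) cube([1055, 602, 31]);
translate([22, 22, 0]) cube([60, 60, 742]);
translate([973, 22, 0]) cube([60, 60, 742]);
translate([22, 520, 0]) cube([60, 60, 742]);
translate([973, 520, 0]) cube([60, 60, 742]);
translate([617, 125, 773]) {
  cube([48, 62, 1651]);
  translate([340, 0, 0]) cube([48, 62, 1651]);
  translate([48, 0, 261]) cube([292, 62, 33]);
  translate([48, 0, 546]) cube([292, 62, 33]);
  translate([48, 0, 831]) cube([292, 62, 33]);
  translate([48, 0, 1116]) cube([292, 62, 33]);
  translate([48, 0, 1401]) cube([292, 62, 33]);
}
translate([1055, 0, 0]) {
  cube([69, 182, 2049]);
  translate([906, 0, 0]) cube([69, 182, 2049]);
  translate([0, 0, 2049]) cube([975, 182, 112]);
}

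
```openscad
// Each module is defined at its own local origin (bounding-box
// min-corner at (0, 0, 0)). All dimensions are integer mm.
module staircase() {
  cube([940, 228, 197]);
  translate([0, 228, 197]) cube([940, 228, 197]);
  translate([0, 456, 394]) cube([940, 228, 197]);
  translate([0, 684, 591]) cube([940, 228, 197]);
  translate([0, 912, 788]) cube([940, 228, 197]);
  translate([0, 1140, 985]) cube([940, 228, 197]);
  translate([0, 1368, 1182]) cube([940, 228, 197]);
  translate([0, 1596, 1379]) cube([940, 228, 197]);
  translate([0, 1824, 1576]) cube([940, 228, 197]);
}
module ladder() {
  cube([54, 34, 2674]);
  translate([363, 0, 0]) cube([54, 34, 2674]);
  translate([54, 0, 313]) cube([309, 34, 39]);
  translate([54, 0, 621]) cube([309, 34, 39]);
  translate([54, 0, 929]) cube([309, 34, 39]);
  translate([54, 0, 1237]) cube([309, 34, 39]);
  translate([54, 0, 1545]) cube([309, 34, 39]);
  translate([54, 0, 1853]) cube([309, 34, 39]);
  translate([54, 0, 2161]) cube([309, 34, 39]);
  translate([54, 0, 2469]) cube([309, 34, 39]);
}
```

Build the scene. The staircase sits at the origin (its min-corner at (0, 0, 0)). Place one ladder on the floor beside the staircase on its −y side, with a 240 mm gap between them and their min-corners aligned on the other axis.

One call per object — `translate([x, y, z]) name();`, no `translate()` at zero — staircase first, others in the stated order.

staircase();
translate([0, -274, 0]) ladder();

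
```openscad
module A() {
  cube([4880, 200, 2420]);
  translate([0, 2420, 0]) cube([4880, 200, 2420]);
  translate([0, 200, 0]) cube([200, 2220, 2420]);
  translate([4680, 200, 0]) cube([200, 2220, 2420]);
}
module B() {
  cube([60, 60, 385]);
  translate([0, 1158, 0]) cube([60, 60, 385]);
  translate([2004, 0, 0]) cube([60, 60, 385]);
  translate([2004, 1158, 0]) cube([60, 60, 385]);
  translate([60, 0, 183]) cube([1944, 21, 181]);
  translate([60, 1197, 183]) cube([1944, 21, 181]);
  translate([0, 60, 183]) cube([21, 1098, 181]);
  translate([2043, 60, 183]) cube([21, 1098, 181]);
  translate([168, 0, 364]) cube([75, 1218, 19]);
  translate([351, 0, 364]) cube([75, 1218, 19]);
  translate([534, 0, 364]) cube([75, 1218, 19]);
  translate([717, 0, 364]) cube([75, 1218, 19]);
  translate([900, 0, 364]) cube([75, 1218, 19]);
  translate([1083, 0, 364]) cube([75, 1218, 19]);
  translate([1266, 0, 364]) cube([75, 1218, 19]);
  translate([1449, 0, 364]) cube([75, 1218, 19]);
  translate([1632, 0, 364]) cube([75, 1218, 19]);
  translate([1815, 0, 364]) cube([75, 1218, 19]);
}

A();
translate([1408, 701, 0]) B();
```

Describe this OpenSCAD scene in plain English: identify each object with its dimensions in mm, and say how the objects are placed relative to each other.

A is the wall frame of a small rectangular building: four walls, each 2420 mm tall and 200 mm thick, enclosing a footprint 4880 mm (x) by 2620 mm (y) outside-to-outside, with no floor or roof. The front and back walls (the −y and +y sides) span the full width; the two side walls fit between them.

B is a bed frame 2064 mm long (x) by 1218 mm wide (y). Four 60×60 mm corner posts, 385 mm tall, at the corners of the footprint. Four rails of 21 mm thickness and 181 mm height run between adjacent posts with their undersides at z = 183 mm, their outer faces flush with the outside of the frame (the two x-running rails run between the posts' inner faces; the two y-running rails run between the posts' inner faces). 10 slats, each 75 mm wide (x) and 19 mm thick, lie across the top of the two x-running rails, running the full 1218 mm width of the frame in y; the slats are evenly spaced along x between the inner faces of the end posts with equal gaps (rounded down to the nearest mm) at the −x end and between each pair — any rounding remainder accumulates at the +x end.

The bed frame sits inside the house frame, centred.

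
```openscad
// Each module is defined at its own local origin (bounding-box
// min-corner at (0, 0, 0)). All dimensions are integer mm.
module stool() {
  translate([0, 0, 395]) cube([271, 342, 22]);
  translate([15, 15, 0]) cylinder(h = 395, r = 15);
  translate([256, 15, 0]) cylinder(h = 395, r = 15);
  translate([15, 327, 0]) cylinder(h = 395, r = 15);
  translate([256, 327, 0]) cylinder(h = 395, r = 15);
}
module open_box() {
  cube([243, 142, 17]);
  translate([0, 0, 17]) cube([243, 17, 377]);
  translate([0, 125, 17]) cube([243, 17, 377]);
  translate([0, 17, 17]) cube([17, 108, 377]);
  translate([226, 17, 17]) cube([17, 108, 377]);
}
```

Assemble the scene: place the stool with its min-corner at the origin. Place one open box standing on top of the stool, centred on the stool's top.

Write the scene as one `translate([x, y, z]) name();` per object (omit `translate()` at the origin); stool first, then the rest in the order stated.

stool();
translate([14, 100, 417]) open_box();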